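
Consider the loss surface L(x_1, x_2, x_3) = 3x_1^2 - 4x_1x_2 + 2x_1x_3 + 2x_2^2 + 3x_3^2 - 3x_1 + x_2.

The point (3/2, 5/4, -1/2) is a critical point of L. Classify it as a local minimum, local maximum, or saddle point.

local minimum

The Hessian is constant: H = [[6, -4, 2], [-4, 4, 0], [2, 0, 6]].
Leading principal minors: Δ₁ = 6, Δ₂ = 8, Δ₃ = 32.
All leading minors are positive, so H is positive definite: a local minimum.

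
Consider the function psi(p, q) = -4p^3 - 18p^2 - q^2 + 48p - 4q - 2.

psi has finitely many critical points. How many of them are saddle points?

psi separates as a function of p plus a function of q, so ∇psi=0 decouples.
∂psi/∂p = -12(p - 1)(p + 4) = 0 at p ∈ {-4, 1}; ∂psi/∂q = -2(q + 2) = 0 at q ∈ {-2}.
The Hessian is diagonal: diag(psi_pp, psi_qq). Second derivatives: psi_pp(-4)=60, psi_pp(1)=-60; psi_qq(-2)=-2.
Saddle points occur where the two diagonal entries have opposite signs: (-4, -2). Count: 1.

1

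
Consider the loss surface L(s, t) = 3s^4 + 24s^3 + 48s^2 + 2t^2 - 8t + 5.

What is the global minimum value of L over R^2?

-3

L(s,t) separates as P(s) + Q(t) + 5, so its minimum is min P + min Q + 5.
P'(s) = 12s(s + 2)(s + 4) vanishes at s ∈ {-4, -2, 0}; Q'(t) = 4(t - 2) vanishes at t ∈ {2}.
Local minima of P (where P''>0): P(-4)=0, P(0)=0. Local minima of Q: Q(2)=-8.
So the global minimum of L is P(-4) + Q(2) + 5 = 0 − 8 + 5 = -3, attained at (-4, 2).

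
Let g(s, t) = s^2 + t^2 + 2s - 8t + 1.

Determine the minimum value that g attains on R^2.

-16

g(s,t) separates as P(s) + Q(t) + 1, so its minimum is min P + min Q + 1.
P'(s) = 2s + 2 vanishes at s ∈ {-1}; Q'(t) = 2(t - 4) vanishes at t ∈ {4}.
Local minima of P (where P''>0): P(-1)=-1. Local minima of Q: Q(4)=-16.
So the global minimum of g is P(-1) + Q(4) + 1 = -1 − 16 + 1 = -16, attained at (-1, 4).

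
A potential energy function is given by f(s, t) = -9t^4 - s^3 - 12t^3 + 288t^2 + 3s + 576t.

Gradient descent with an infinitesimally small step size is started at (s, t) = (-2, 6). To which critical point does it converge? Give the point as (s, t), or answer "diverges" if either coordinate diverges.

diverges

f is separable, so gradient descent decouples: s follows -∂f/∂s, t follows -∂f/∂t.
∂f/∂s = -3(s - 1)(s + 1); at s=-2 this is -9, so s increases.
∂f/∂t = -36(t - 4)(t + 1)(t + 4); at t=6 this is -5040, so t increases.
The t-coordinate has no critical point in that direction and runs off to infinity.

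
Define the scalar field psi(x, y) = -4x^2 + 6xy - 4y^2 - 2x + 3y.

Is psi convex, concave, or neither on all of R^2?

psi is quadratic, so its Hessian is the constant matrix H = [[-8, 6], [6, -8]].
det(H) = 28, tr(H) = -16.
det(H) > 0 and tr(H) < 0, so H is negative definite everywhere: concave.

concave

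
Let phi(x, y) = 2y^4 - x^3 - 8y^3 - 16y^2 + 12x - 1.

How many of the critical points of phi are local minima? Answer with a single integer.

2

phi separates as a function of x plus a function of y, so ∇phi=0 decouples.
∂phi/∂x = -3(x - 2)(x + 2) = 0 at x ∈ {-2, 2}; ∂phi/∂y = 8y(y - 4)(y + 1) = 0 at y ∈ {-1, 0, 4}.
The Hessian is diagonal: diag(phi_xx, phi_yy). Second derivatives: phi_xx(-2)=12, phi_xx(2)=-12; phi_yy(-1)=40, phi_yy(0)=-32, phi_yy(4)=160.
Local minima occur where both diagonal entries positive: (-2, -1), (-2, 4). Count: 2.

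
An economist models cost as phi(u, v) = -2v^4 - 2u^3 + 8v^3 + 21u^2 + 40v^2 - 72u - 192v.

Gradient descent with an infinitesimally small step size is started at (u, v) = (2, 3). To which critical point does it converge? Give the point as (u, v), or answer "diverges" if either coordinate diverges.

phi is separable, so gradient descent decouples: u follows -∂phi/∂u, v follows -∂phi/∂v.
∂phi/∂u = -6(u - 4)(u - 3); at u=2 this is -12, so u increases.
∂phi/∂v = -8(v - 4)(v - 2)(v + 3); at v=3 this is 48, so v decreases.
u converges to its nearest critical value 3 (a local min of the u-part); v converges to 2. The iterate converges to (3, 2).

(3, 2)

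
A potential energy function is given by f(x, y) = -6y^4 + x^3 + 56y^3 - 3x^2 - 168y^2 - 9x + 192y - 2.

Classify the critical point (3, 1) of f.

The mixed partial ∂²f/∂x∂y is 0, so the Hessian at any point is diag(f_xx, f_yy) = diag(6(x - 1), 24(-3y^2 + 14y - 14)).
At (3, 1): H = diag(12, -72).
The eigenvalues have opposite signs, so H is indefinite: a saddle point.

saddle point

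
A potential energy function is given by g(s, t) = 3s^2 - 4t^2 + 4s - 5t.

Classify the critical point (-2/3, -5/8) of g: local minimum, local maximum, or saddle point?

The Hessian of g is constant: H = [[6, 0], [0, -8]].
det(H) = 6·(-8) − 0² = -48.
Since det(H) < 0, H is indefinite and the critical point is a saddle point.

saddle point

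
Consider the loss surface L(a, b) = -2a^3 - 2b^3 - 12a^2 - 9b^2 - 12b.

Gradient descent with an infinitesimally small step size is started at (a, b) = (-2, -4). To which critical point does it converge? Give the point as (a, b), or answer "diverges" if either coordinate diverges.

L is separable, so gradient descent decouples: a follows -∂L/∂a, b follows -∂L/∂b.
∂L/∂a = -6a(a + 4); at a=-2 this is 24, so a decreases.
∂L/∂b = -6(b + 1)(b + 2); at b=-4 this is -36, so b increases.
a converges to its nearest critical value -4 (a local min of the a-part); b converges to -2. The iterate converges to (-4, -2).

(-4, -2)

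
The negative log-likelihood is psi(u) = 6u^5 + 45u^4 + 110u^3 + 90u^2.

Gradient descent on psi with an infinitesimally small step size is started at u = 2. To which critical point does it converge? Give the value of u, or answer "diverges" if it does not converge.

0

psi'(u) = 30u(u + 1)(u + 2)(u + 3), so psi'(2) = 3600.
Gradient descent moves in the -psi' direction, i.e. u is decreasing.
The nearest critical point in that direction is u = 0, where psi'' = 180 > 0 (a local minimum). The iterate converges there.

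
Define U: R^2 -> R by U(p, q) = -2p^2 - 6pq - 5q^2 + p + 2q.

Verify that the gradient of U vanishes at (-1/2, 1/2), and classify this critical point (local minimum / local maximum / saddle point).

∇U = (-4p - 6q + 1, -6p - 10q + 2); substituting (-1/2, 1/2) gives ∇U = (0, 0), so (-1/2, 1/2) is indeed a critical point.
The Hessian of U is constant: H = [[-4, -6], [-6, -10]].
det(H) = (-4)·(-10) − (-6)² = 4.
det(H) > 0 and tr(H) = -14 < 0, so H is negative definite and the point is a local maximum.

local maximum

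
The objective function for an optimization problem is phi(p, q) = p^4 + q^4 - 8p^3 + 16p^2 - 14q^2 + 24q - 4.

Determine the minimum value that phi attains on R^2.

-121

phi(p,q) separates as A(p) + B(q) − 4, so its minimum is min A + min B − 4.
A'(p) = 4p(p - 4)(p - 2) vanishes at p ∈ {0, 2, 4}; B'(q) = 4(q - 2)(q - 1)(q + 3) vanishes at q ∈ {-3, 1, 2}.
Local minima of A (where A''>0): A(0)=0, A(4)=0. Local minima of B: B(-3)=-117, B(2)=8.
So the global minimum of phi is A(0) + B(-3) − 4 = 0 − 117 − 4 = -121, attained at (0, -3).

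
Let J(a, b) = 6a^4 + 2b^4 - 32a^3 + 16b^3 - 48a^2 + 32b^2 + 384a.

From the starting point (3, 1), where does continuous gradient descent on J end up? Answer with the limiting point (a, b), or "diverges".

J is separable, so gradient descent decouples: a follows -∂J/∂a, b follows -∂J/∂b.
∂J/∂a = 24(a - 4)(a - 2)(a + 2); at a=3 this is -120, so a increases.
∂J/∂b = 8b(b + 2)(b + 4); at b=1 this is 120, so b decreases.
a converges to its nearest critical value 4 (a local min of the a-part); b converges to 0. The iterate converges to (4, 0).

(4, 0)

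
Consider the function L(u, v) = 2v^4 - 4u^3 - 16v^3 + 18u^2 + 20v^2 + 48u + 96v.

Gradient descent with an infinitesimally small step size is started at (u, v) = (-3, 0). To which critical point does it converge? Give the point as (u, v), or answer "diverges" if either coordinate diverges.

(-1, -1)

L is separable, so gradient descent decouples: u follows -∂L/∂u, v follows -∂L/∂v.
∂L/∂u = -12(u - 4)(u + 1); at u=-3 this is -168, so u increases.
∂L/∂v = 8(v - 4)(v - 3)(v + 1); at v=0 this is 96, so v decreases.
u converges to its nearest critical value -1 (a local min of the u-part); v converges to -1. The iterate converges to (-1, -1).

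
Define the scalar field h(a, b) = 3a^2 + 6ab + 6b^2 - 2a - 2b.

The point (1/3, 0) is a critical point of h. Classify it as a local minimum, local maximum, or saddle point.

local minimum

The Hessian of h is constant: H = [[6, 6], [6, 12]].
det(H) = 6·12 − 6² = 36.
det(H) > 0 and tr(H) = 18 > 0, so H is positive definite and the point is a local minimum.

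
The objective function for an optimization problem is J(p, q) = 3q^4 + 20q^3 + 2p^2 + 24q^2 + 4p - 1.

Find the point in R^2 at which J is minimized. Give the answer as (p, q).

(-1, -4)

J(p,q) separates as A(p) + B(q) − 1, so its minimum is min A + min B − 1.
A'(p) = 4p + 4 vanishes at p ∈ {-1}; B'(q) = 12q(q + 1)(q + 4) vanishes at q ∈ {-4, -1, 0}.
Local minima of A (where A''>0): A(-1)=-2. Local minima of B: B(-4)=-128, B(0)=0.
So the global minimum of J is A(-1) + B(-4) − 1 = -2 − 128 − 1 = -131, attained at (-1, -4).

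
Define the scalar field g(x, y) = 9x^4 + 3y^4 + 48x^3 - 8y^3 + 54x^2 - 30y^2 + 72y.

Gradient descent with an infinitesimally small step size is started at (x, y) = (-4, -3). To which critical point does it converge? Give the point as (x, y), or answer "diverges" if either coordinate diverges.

(-3, -2)

g is separable, so gradient descent decouples: x follows -∂g/∂x, y follows -∂g/∂y.
∂g/∂x = 36x(x + 1)(x + 3); at x=-4 this is -432, so x increases.
∂g/∂y = 12(y - 3)(y - 1)(y + 2); at y=-3 this is -288, so y increases.
x converges to its nearest critical value -3 (a local min of the x-part); y converges to -2. The iterate converges to (-3, -2).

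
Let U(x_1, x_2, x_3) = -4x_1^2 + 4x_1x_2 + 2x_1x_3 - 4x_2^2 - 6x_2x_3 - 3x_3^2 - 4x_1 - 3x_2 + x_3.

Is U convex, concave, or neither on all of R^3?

concave

U is quadratic, so its Hessian is the constant matrix H = [[-8, 4, 2], [4, -8, -6], [2, -6, -6]].
Leading principal minors: -8, 48, -64.
Signs alternate −, +, − ⇒ H ≺ 0 ⇒ concave.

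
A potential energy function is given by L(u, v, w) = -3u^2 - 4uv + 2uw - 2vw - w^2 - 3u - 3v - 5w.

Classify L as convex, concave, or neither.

L is quadratic, so its Hessian is the constant matrix H = [[-6, -4, 2], [-4, 0, -2], [2, -2, -2]].
Leading principal minors: -6, -16, 88.
Neither pattern holds ⇒ H is indefinite ⇒ neither convex nor concave.

neither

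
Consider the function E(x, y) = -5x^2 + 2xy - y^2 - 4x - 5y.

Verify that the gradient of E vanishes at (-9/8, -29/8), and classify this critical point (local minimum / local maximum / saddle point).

∇E = (-10x + 2y - 4, 2x - 2y - 5); substituting (-9/8, -29/8) gives ∇E = (0, 0), so (-9/8, -29/8) is indeed a critical point.
The Hessian of E is constant: H = [[-10, 2], [2, -2]].
det(H) = (-10)·(-2) − 2² = 16.
det(H) > 0 and tr(H) = -12 < 0, so H is negative definite and the point is a local maximum.

local maximum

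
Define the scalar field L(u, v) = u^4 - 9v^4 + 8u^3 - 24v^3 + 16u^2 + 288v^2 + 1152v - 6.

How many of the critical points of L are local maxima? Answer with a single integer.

2

L separates as a function of u plus a function of v, so ∇L=0 decouples.
∂L/∂u = 4u(u + 2)(u + 4) = 0 at u ∈ {-4, -2, 0}; ∂L/∂v = -36(v - 4)(v + 2)(v + 4) = 0 at v ∈ {-4, -2, 4}.
The Hessian is diagonal: diag(L_uu, L_vv). Second derivatives: L_uu(-4)=32, L_uu(-2)=-16, L_uu(0)=32; L_vv(-4)=-576, L_vv(-2)=432, L_vv(4)=-1728.
Local maxima occur where both diagonal entries negative: (-2, -4), (-2, 4). Count: 2.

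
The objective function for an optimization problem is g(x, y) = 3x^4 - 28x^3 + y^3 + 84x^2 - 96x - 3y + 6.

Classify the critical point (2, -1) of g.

local maximum

The mixed partial ∂²g/∂x∂y is 0, so the Hessian at any point is diag(g_xx, g_yy) = diag(12(3x^2 - 14x + 14), 6y).
At (2, -1): H = diag(-24, -6).
Both eigenvalues are negative, so H is negative definite: a local maximum.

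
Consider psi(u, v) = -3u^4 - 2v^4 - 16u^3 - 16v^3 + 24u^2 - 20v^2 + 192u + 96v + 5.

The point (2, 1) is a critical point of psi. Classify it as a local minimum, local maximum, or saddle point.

local maximum

The mixed partial ∂²psi/∂u∂v is 0, so the Hessian at any point is diag(psi_uu, psi_vv) = diag(12(-3u^2 - 8u + 4), -8(3v^2 + 12v + 5)).
At (2, 1): H = diag(-288, -160).
Both eigenvalues are negative, so H is negative definite: a local maximum.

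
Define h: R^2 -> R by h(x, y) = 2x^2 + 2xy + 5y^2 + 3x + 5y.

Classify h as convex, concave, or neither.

convex

h is quadratic, so its Hessian is the constant matrix H = [[4, 2], [2, 10]].
det(H) = 36, tr(H) = 14.
det(H) > 0 and tr(H) > 0, so H is positive definite everywhere: convex.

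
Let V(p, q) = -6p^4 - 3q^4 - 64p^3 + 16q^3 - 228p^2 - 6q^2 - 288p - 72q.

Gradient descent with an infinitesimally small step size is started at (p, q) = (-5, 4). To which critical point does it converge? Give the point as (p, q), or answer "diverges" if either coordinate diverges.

diverges

V is separable, so gradient descent decouples: p follows -∂V/∂p, q follows -∂V/∂q.
∂V/∂p = -24(p + 1)(p + 3)(p + 4); at p=-5 this is 192, so p decreases.
∂V/∂q = -12(q - 3)(q - 2)(q + 1); at q=4 this is -120, so q increases.
The p-coordinate has no critical point in that direction and runs off to infinity.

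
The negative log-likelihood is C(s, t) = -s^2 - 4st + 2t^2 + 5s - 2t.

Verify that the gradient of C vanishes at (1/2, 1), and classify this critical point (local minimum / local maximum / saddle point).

saddle point

∇C = (-2s - 4t + 5, -4s + 4t - 2); substituting (1/2, 1) gives ∇C = (0, 0), so (1/2, 1) is indeed a critical point.
The Hessian of C is constant: H = [[-2, -4], [-4, 4]].
det(H) = (-2)·4 − (-4)² = -24.
Since det(H) < 0, H is indefinite and the critical point is a saddle point.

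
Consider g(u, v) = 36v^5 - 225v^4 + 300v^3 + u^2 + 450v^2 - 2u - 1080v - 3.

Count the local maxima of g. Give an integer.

0

g separates as a function of u plus a function of v, so ∇g=0 decouples.
∂g/∂u = 2(u - 1) = 0 at u ∈ {1}; ∂g/∂v = 180(v - 3)(v - 2)(v - 1)(v + 1) = 0 at v ∈ {-1, 1, 2, 3}.
The Hessian is diagonal: diag(g_uu, g_vv). Second derivatives: g_uu(1)=2; g_vv(-1)=-4320, g_vv(1)=720, g_vv(2)=-540, g_vv(3)=1440.
Local maxima occur where both diagonal entries negative: none. Count: 0.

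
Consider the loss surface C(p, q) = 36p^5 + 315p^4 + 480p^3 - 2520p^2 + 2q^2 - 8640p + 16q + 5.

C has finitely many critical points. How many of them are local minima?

2

C separates as a function of p plus a function of q, so ∇C=0 decouples.
∂C/∂p = 180(p - 2)(p + 2)(p + 3)(p + 4) = 0 at p ∈ {-4, -3, -2, 2}; ∂C/∂q = 4(q + 4) = 0 at q ∈ {-4}.
The Hessian is diagonal: diag(C_pp, C_qq). Second derivatives: C_pp(-4)=-2160, C_pp(-3)=900, C_pp(-2)=-1440, C_pp(2)=21600; C_qq(-4)=4.
Local minima occur where both diagonal entries positive: (-3, -4), (2, -4). Count: 2.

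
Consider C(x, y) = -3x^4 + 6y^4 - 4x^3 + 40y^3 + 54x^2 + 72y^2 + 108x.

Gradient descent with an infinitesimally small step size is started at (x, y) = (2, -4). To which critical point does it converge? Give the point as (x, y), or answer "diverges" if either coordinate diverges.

(-1, -3)

C is separable, so gradient descent decouples: x follows -∂C/∂x, y follows -∂C/∂y.
∂C/∂x = -12(x - 3)(x + 1)(x + 3); at x=2 this is 180, so x decreases.
∂C/∂y = 24y(y + 2)(y + 3); at y=-4 this is -192, so y increases.
x converges to its nearest critical value -1 (a local min of the x-part); y converges to -3. The iterate converges to (-1, -3).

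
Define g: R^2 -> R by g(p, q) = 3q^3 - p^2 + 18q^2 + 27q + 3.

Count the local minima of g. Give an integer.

g separates as a function of p plus a function of q, so ∇g=0 decouples.
∂g/∂p = -2p = 0 at p ∈ {0}; ∂g/∂q = 9(q + 1)(q + 3) = 0 at q ∈ {-3, -1}.
The Hessian is diagonal: diag(g_pp, g_qq). Second derivatives: g_pp(0)=-2; g_qq(-3)=-18, g_qq(-1)=18.
Local minima occur where both diagonal entries positive: none. Count: 0.

0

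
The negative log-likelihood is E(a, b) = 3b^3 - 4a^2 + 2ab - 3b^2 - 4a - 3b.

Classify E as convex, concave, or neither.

The term 3b^3 is cubic, so the Hessian is not constant.
∂²E/∂b² = 18b - 6, which takes both signs as b varies (negative for sufficiently negative b). A diagonal entry of the Hessian changing sign means the Hessian is neither positive- nor negative-semidefinite on all of R^2.

neither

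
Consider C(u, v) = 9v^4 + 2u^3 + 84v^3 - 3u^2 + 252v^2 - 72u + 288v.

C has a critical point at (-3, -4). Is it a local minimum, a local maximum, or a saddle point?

saddle point

The mixed partial ∂²C/∂u∂v is 0, so the Hessian at any point is diag(C_uu, C_vv) = diag(6(2u - 1), 36(3v^2 + 14v + 14)).
At (-3, -4): H = diag(-42, 216).
The eigenvalues have opposite signs, so H is indefinite: a saddle point.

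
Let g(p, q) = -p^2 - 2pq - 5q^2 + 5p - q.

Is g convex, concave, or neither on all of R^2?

concave

g is quadratic, so its Hessian is the constant matrix H = [[-2, -2], [-2, -10]].
det(H) = 16, tr(H) = -12.
det(H) > 0 and tr(H) < 0, so H is negative definite everywhere: concave.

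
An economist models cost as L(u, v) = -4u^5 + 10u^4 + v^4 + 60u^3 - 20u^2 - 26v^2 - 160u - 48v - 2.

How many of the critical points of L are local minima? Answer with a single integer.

4

L separates as a function of u plus a function of v, so ∇L=0 decouples.
∂L/∂u = -20(u - 4)(u - 1)(u + 1)(u + 2) = 0 at u ∈ {-2, -1, 1, 4}; ∂L/∂v = 4(v - 4)(v + 1)(v + 3) = 0 at v ∈ {-3, -1, 4}.
The Hessian is diagonal: diag(L_uu, L_vv). Second derivatives: L_uu(-2)=360, L_uu(-1)=-200, L_uu(1)=360, L_uu(4)=-1800; L_vv(-3)=56, L_vv(-1)=-40, L_vv(4)=140.
Local minima occur where both diagonal entries positive: (-2, -3), (-2, 4), (1, -3), (1, 4). Count: 4.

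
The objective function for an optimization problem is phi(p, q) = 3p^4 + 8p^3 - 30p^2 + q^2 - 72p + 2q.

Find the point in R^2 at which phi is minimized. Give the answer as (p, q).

(2, -1)

phi(p,q) separates as A(p) + B(q), so its minimum is min A + min B.
A'(p) = 12(p - 2)(p + 1)(p + 3) vanishes at p ∈ {-3, -1, 2}; B'(q) = 2q + 2 vanishes at q ∈ {-1}.
Local minima of A (where A''>0): A(-3)=-27, A(2)=-152. Local minima of B: B(-1)=-1.
So the global minimum of phi is A(2) + B(-1) = -152 − 1 = -153, attained at (2, -1).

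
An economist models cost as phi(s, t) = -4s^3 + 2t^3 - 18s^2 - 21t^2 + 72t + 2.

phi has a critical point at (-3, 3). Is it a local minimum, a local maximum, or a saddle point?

The mixed partial ∂²phi/∂s∂t is 0, so the Hessian at any point is diag(phi_ss, phi_tt) = diag(-12(2s + 3), 6(2t - 7)).
At (-3, 3): H = diag(36, -6).
The eigenvalues have opposite signs, so H is indefinite: a saddle point.

saddle point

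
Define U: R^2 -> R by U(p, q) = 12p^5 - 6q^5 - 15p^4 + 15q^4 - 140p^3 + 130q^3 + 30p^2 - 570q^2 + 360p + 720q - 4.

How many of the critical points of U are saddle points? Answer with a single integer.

8

U separates as a function of p plus a function of q, so ∇U=0 decouples.
∂U/∂p = 60(p - 3)(p - 1)(p + 1)(p + 2) = 0 at p ∈ {-2, -1, 1, 3}; ∂U/∂q = -30(q - 3)(q - 2)(q - 1)(q + 4) = 0 at q ∈ {-4, 1, 2, 3}.
The Hessian is diagonal: diag(U_pp, U_qq). Second derivatives: U_pp(-2)=-900, U_pp(-1)=480, U_pp(1)=-720, U_pp(3)=2400; U_qq(-4)=6300, U_qq(1)=-300, U_qq(2)=180, U_qq(3)=-420.
Saddle points occur where the two diagonal entries have opposite signs: (-2, -4), (-2, 2), (-1, 1), (-1, 3), (1, -4), (1, 2), (3, 1), (3, 3). Count: 8.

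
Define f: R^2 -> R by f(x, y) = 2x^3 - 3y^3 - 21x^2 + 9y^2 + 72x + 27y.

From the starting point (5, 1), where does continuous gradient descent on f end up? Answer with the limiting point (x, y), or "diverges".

(4, -1)

f is separable, so gradient descent decouples: x follows -∂f/∂x, y follows -∂f/∂y.
∂f/∂x = 6(x - 4)(x - 3); at x=5 this is 12, so x decreases.
∂f/∂y = -9(y - 3)(y + 1); at y=1 this is 36, so y decreases.
x converges to its nearest critical value 4 (a local min of the x-part); y converges to -1. The iterate converges to (4, -1).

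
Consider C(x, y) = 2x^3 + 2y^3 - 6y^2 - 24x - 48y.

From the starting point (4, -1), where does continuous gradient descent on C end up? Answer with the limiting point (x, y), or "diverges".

(2, 4)

C is separable, so gradient descent decouples: x follows -∂C/∂x, y follows -∂C/∂y.
∂C/∂x = 6(x - 2)(x + 2); at x=4 this is 72, so x decreases.
∂C/∂y = 6(y - 4)(y + 2); at y=-1 this is -30, so y increases.
x converges to its nearest critical value 2 (a local min of the x-part); y converges to 4. The iterate converges to (2, 4).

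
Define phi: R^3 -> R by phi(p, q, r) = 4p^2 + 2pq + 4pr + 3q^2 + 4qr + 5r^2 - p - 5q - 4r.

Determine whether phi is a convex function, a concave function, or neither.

phi is quadratic, so its Hessian is the constant matrix H = [[8, 2, 4], [2, 6, 4], [4, 4, 10]].
Leading principal minors: 8, 44, 280.
All positive ⇒ H ≻ 0 ⇒ convex.

convex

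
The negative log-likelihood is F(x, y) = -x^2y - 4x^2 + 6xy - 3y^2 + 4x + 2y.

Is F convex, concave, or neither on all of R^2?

neither

The term -x^2y is cubic, so the Hessian is not constant.
∂²F/∂x² = -2y - 8, which takes both signs as y varies (negative for sufficiently large y). A diagonal entry of the Hessian changing sign means the Hessian is neither positive- nor negative-semidefinite on all of R^2.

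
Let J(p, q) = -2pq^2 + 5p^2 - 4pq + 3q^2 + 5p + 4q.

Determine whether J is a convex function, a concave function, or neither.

neither

The term -2pq^2 is cubic, so the Hessian is not constant.
∂²J/∂q² = -4p + 6, which takes both signs as p varies (negative for sufficiently large p). A diagonal entry of the Hessian changing sign means the Hessian is neither positive- nor negative-semidefinite on all of R^2.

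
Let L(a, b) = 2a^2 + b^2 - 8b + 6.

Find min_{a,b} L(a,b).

-10

L(a,b) separates as P(a) + Q(b) + 6, so its minimum is min P + min Q + 6.
P'(a) = 4a vanishes at a ∈ {0}; Q'(b) = 2b - 8 vanishes at b ∈ {4}.
Local minima of P (where P''>0): P(0)=0. Local minima of Q: Q(4)=-16.
So the global minimum of L is P(0) + Q(4) + 6 = 0 − 16 + 6 = -10, attained at (0, 4).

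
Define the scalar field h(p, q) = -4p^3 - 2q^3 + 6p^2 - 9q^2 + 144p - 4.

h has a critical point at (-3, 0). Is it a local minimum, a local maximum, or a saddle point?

saddle point

The mixed partial ∂²h/∂p∂q is 0, so the Hessian at any point is diag(h_pp, h_qq) = diag(12(-2p + 1), -6(2q + 3)).
At (-3, 0): H = diag(84, -18).
The eigenvalues have opposite signs, so H is indefinite: a saddle point.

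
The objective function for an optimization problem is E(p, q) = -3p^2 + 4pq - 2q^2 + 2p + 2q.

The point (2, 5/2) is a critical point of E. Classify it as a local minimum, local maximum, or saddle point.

The Hessian of E is constant: H = [[-6, 4], [4, -4]].
det(H) = (-6)·(-4) − 4² = 8.
det(H) > 0 and tr(H) = -10 < 0, so H is negative definite and the point is a local maximum.

local maximum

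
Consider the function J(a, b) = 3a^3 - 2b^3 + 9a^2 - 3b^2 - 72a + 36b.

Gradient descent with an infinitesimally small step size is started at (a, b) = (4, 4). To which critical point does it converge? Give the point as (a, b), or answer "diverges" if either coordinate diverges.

J is separable, so gradient descent decouples: a follows -∂J/∂a, b follows -∂J/∂b.
∂J/∂a = 9(a - 2)(a + 4); at a=4 this is 144, so a decreases.
∂J/∂b = -6(b - 2)(b + 3); at b=4 this is -84, so b increases.
The b-coordinate has no critical point in that direction and runs off to infinity.

diverges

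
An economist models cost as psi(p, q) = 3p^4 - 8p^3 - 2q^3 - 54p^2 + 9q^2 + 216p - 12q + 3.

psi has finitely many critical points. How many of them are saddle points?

3

psi separates as a function of p plus a function of q, so ∇psi=0 decouples.
∂psi/∂p = 12(p - 3)(p - 2)(p + 3) = 0 at p ∈ {-3, 2, 3}; ∂psi/∂q = -6(q - 2)(q - 1) = 0 at q ∈ {1, 2}.
The Hessian is diagonal: diag(psi_pp, psi_qq). Second derivatives: psi_pp(-3)=360, psi_pp(2)=-60, psi_pp(3)=72; psi_qq(1)=6, psi_qq(2)=-6.
Saddle points occur where the two diagonal entries have opposite signs: (-3, 2), (2, 1), (3, 2). Count: 3.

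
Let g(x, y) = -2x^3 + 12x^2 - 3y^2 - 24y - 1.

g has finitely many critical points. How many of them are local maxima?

g separates as a function of x plus a function of y, so ∇g=0 decouples.
∂g/∂x = -6x(x - 4) = 0 at x ∈ {0, 4}; ∂g/∂y = -6(y + 4) = 0 at y ∈ {-4}.
The Hessian is diagonal: diag(g_xx, g_yy). Second derivatives: g_xx(0)=24, g_xx(4)=-24; g_yy(-4)=-6.
Local maxima occur where both diagonal entries negative: (4, -4). Count: 1.

1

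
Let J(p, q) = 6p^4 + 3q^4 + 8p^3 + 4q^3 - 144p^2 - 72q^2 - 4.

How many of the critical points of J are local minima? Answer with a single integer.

4

J separates as a function of p plus a function of q, so ∇J=0 decouples.
∂J/∂p = 24p(p - 3)(p + 4) = 0 at p ∈ {-4, 0, 3}; ∂J/∂q = 12q(q - 3)(q + 4) = 0 at q ∈ {-4, 0, 3}.
The Hessian is diagonal: diag(J_pp, J_qq). Second derivatives: J_pp(-4)=672, J_pp(0)=-288, J_pp(3)=504; J_qq(-4)=336, J_qq(0)=-144, J_qq(3)=252.
Local minima occur where both diagonal entries positive: (-4, -4), (-4, 3), (3, -4), (3, 3). Count: 4.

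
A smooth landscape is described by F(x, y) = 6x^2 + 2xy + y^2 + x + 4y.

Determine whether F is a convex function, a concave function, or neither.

convex

F is quadratic, so its Hessian is the constant matrix H = [[12, 2], [2, 2]].
det(H) = 20, tr(H) = 14.
det(H) > 0 and tr(H) > 0, so H is positive definite everywhere: convex.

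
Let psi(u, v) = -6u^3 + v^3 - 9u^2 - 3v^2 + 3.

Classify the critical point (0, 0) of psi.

The mixed partial ∂²psi/∂u∂v is 0, so the Hessian at any point is diag(psi_uu, psi_vv) = diag(-18(2u + 1), 6(v - 1)).
At (0, 0): H = diag(-18, -6).
Both eigenvalues are negative, so H is negative definite: a local maximum.

local maximum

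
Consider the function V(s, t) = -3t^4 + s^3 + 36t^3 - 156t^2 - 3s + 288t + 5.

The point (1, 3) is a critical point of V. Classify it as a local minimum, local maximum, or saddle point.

The mixed partial ∂²V/∂s∂t is 0, so the Hessian at any point is diag(V_ss, V_tt) = diag(6s, 12(-3t^2 + 18t - 26)).
At (1, 3): H = diag(6, 12).
Both eigenvalues are positive, so H is positive definite: a local minimum.

local minimum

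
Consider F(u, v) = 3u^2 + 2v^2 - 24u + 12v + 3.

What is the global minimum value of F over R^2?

-63

F(u,v) separates as P(u) + Q(v) + 3, so its minimum is min P + min Q + 3.
P'(u) = 6u - 24 vanishes at u ∈ {4}; Q'(v) = 4v + 12 vanishes at v ∈ {-3}.
Local minima of P (where P''>0): P(4)=-48. Local minima of Q: Q(-3)=-18.
So the global minimum of F is P(4) + Q(-3) + 3 = -48 − 18 + 3 = -63, attained at (4, -3).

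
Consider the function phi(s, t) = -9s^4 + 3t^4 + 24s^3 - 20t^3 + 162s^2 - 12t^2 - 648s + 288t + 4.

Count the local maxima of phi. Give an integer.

2

phi separates as a function of s plus a function of t, so ∇phi=0 decouples.
∂phi/∂s = -36(s - 3)(s - 2)(s + 3) = 0 at s ∈ {-3, 2, 3}; ∂phi/∂t = 12(t - 4)(t - 3)(t + 2) = 0 at t ∈ {-2, 3, 4}.
The Hessian is diagonal: diag(phi_ss, phi_tt). Second derivatives: phi_ss(-3)=-1080, phi_ss(2)=180, phi_ss(3)=-216; phi_tt(-2)=360, phi_tt(3)=-60, phi_tt(4)=72.
Local maxima occur where both diagonal entries negative: (-3, 3), (3, 3). Count: 2.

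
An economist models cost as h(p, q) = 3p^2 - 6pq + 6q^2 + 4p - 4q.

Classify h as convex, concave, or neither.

h is quadratic, so its Hessian is the constant matrix H = [[6, -6], [-6, 12]].
det(H) = 36, tr(H) = 18.
det(H) > 0 and tr(H) > 0, so H is positive definite everywhere: convex.

convex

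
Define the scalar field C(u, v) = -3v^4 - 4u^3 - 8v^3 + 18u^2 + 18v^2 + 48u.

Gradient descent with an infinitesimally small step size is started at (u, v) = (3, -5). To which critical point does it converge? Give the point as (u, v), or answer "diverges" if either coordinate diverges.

diverges

C is separable, so gradient descent decouples: u follows -∂C/∂u, v follows -∂C/∂v.
∂C/∂u = -12(u - 4)(u + 1); at u=3 this is 48, so u decreases.
∂C/∂v = -12v(v - 1)(v + 3); at v=-5 this is 720, so v decreases.
The v-coordinate has no critical point in that direction and runs off to infinity.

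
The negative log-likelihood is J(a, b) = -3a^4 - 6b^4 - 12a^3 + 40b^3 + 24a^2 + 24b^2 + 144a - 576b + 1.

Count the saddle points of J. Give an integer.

J separates as a function of a plus a function of b, so ∇J=0 decouples.
∂J/∂a = -12(a - 2)(a + 2)(a + 3) = 0 at a ∈ {-3, -2, 2}; ∂J/∂b = -24(b - 4)(b - 3)(b + 2) = 0 at b ∈ {-2, 3, 4}.
The Hessian is diagonal: diag(J_aa, J_bb). Second derivatives: J_aa(-3)=-60, J_aa(-2)=48, J_aa(2)=-240; J_bb(-2)=-720, J_bb(3)=120, J_bb(4)=-144.
Saddle points occur where the two diagonal entries have opposite signs: (-3, 3), (-2, -2), (-2, 4), (2, 3). Count: 4.

4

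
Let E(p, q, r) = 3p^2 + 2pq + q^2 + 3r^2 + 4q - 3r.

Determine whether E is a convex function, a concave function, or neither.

E is quadratic, so its Hessian is the constant matrix H = [[6, 2, 0], [2, 2, 0], [0, 0, 6]].
Leading principal minors: 6, 8, 48.
All positive ⇒ H ≻ 0 ⇒ convex.

convex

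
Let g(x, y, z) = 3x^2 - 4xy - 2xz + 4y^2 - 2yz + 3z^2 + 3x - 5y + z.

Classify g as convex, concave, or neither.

convex

g is quadratic, so its Hessian is the constant matrix H = [[6, -4, -2], [-4, 8, -2], [-2, -2, 6]].
Leading principal minors: 6, 32, 104.
All positive ⇒ H ≻ 0 ⇒ convex.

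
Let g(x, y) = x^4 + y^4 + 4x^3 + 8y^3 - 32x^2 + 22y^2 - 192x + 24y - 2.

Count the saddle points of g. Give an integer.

4

g separates as a function of x plus a function of y, so ∇g=0 decouples.
∂g/∂x = 4(x - 4)(x + 3)(x + 4) = 0 at x ∈ {-4, -3, 4}; ∂g/∂y = 4(y + 1)(y + 2)(y + 3) = 0 at y ∈ {-3, -2, -1}.
The Hessian is diagonal: diag(g_xx, g_yy). Second derivatives: g_xx(-4)=32, g_xx(-3)=-28, g_xx(4)=224; g_yy(-3)=8, g_yy(-2)=-4, g_yy(-1)=8.
Saddle points occur where the two diagonal entries have opposite signs: (-4, -2), (-3, -3), (-3, -1), (4, -2). Count: 4.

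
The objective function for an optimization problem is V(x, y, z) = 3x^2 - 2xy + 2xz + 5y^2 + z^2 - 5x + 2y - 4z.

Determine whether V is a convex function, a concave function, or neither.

convex

V is quadratic, so its Hessian is the constant matrix H = [[6, -2, 2], [-2, 10, 0], [2, 0, 2]].
Leading principal minors: 6, 56, 72.
All positive ⇒ H ≻ 0 ⇒ convex.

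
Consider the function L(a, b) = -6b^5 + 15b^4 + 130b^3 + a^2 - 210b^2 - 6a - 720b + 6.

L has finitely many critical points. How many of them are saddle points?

2

L separates as a function of a plus a function of b, so ∇L=0 decouples.
∂L/∂a = 2(a - 3) = 0 at a ∈ {3}; ∂L/∂b = -30(b - 4)(b - 2)(b + 1)(b + 3) = 0 at b ∈ {-3, -1, 2, 4}.
The Hessian is diagonal: diag(L_aa, L_bb). Second derivatives: L_aa(3)=2; L_bb(-3)=2100, L_bb(-1)=-900, L_bb(2)=900, L_bb(4)=-2100.
Saddle points occur where the two diagonal entries have opposite signs: (3, -1), (3, 4). Count: 2.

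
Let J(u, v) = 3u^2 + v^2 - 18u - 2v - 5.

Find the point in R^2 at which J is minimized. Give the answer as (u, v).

J(u,v) separates as P(u) + Q(v) − 5, so its minimum is min P + min Q − 5.
P'(u) = 6u - 18 vanishes at u ∈ {3}; Q'(v) = 2v - 2 vanishes at v ∈ {1}.
Local minima of P (where P''>0): P(3)=-27. Local minima of Q: Q(1)=-1.
So the global minimum of J is P(3) + Q(1) − 5 = -27 − 1 − 5 = -33, attained at (3, 1).

(3, 1)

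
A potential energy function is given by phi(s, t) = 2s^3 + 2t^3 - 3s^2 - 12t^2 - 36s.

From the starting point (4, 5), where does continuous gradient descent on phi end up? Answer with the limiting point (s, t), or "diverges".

(3, 4)

phi is separable, so gradient descent decouples: s follows -∂phi/∂s, t follows -∂phi/∂t.
∂phi/∂s = 6(s - 3)(s + 2); at s=4 this is 36, so s decreases.
∂phi/∂t = 6t(t - 4); at t=5 this is 30, so t decreases.
s converges to its nearest critical value 3 (a local min of the s-part); t converges to 4. The iterate converges to (3, 4).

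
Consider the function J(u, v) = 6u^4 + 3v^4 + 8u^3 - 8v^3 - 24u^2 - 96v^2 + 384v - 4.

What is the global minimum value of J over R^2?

-1860

J(u,v) separates as P(u) + Q(v) − 4, so its minimum is min P + min Q − 4.
P'(u) = 24u(u - 1)(u + 2) vanishes at u ∈ {-2, 0, 1}; Q'(v) = 12(v - 4)(v - 2)(v + 4) vanishes at v ∈ {-4, 2, 4}.
Local minima of P (where P''>0): P(-2)=-64, P(1)=-10. Local minima of Q: Q(-4)=-1792, Q(4)=256.
So the global minimum of J is P(-2) + Q(-4) − 4 = -64 − 1792 − 4 = -1860, attained at (-2, -4).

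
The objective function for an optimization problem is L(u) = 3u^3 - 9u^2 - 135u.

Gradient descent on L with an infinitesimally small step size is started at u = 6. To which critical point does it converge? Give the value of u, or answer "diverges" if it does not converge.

5

L'(u) = 9(u - 5)(u + 3), so L'(6) = 81.
Gradient descent moves in the -L' direction, i.e. u is decreasing.
The nearest critical point in that direction is u = 5, where L'' = 72 > 0 (a local minimum). The iterate converges there.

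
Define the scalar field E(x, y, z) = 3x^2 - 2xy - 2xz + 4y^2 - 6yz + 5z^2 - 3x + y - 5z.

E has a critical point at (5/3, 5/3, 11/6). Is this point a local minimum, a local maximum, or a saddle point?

The Hessian is constant: H = [[6, -2, -2], [-2, 8, -6], [-2, -6, 10]].
Leading principal minors: Δ₁ = 6, Δ₂ = 44, Δ₃ = 144.
All leading minors are positive, so H is positive definite: a local minimum.

local minimum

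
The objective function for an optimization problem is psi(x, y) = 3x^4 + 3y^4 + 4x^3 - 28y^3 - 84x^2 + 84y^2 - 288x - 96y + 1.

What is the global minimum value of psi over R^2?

-1535

psi(x,y) separates as P(x) + Q(y) + 1, so its minimum is min P + min Q + 1.
P'(x) = 12(x - 4)(x + 2)(x + 3) vanishes at x ∈ {-3, -2, 4}; Q'(y) = 12(y - 4)(y - 2)(y - 1) vanishes at y ∈ {1, 2, 4}.
Local minima of P (where P''>0): P(-3)=243, P(4)=-1472. Local minima of Q: Q(1)=-37, Q(4)=-64.
So the global minimum of psi is P(4) + Q(4) + 1 = -1472 − 64 + 1 = -1535, attained at (4, 4).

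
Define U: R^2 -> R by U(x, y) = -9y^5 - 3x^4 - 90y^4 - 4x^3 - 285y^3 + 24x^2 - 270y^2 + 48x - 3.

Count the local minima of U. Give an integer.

2

U separates as a function of x plus a function of y, so ∇U=0 decouples.
∂U/∂x = -12(x - 2)(x + 1)(x + 2) = 0 at x ∈ {-2, -1, 2}; ∂U/∂y = -45y(y + 1)(y + 3)(y + 4) = 0 at y ∈ {-4, -3, -1, 0}.
The Hessian is diagonal: diag(U_xx, U_yy). Second derivatives: U_xx(-2)=-48, U_xx(-1)=36, U_xx(2)=-144; U_yy(-4)=540, U_yy(-3)=-270, U_yy(-1)=270, U_yy(0)=-540.
Local minima occur where both diagonal entries positive: (-1, -4), (-1, -1). Count: 2.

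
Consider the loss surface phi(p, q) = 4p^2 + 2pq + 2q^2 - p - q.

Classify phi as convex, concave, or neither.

convex

phi is quadratic, so its Hessian is the constant matrix H = [[8, 2], [2, 4]].
det(H) = 28, tr(H) = 12.
det(H) > 0 and tr(H) > 0, so H is positive definite everywhere: convex.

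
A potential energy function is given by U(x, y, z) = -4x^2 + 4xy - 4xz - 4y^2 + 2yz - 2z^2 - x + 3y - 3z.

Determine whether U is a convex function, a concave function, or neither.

concave

U is quadratic, so its Hessian is the constant matrix H = [[-8, 4, -4], [4, -8, 2], [-4, 2, -4]].
Leading principal minors: -8, 48, -96.
Signs alternate −, +, − ⇒ H ≺ 0 ⇒ concave.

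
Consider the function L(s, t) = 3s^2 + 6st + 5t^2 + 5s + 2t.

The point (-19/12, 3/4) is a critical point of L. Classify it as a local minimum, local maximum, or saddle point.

The Hessian of L is constant: H = [[6, 6], [6, 10]].
det(H) = 6·10 − 6² = 24.
det(H) > 0 and tr(H) = 16 > 0, so H is positive definite and the point is a local minimum.

local minimum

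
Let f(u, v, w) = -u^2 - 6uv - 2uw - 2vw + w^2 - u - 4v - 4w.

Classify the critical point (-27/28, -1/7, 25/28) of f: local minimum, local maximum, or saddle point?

saddle point

The Hessian is constant: H = [[-2, -6, -2], [-6, 0, -2], [-2, -2, 2]].
Leading principal minors: Δ₁ = -2, Δ₂ = -36, Δ₃ = -112.
The minors fit neither the all-positive nor the alternating-sign pattern, so H is indefinite: a saddle point.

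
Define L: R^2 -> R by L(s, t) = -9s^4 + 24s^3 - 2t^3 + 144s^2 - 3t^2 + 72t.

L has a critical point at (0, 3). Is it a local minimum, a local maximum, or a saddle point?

saddle point

The mixed partial ∂²L/∂s∂t is 0, so the Hessian at any point is diag(L_ss, L_tt) = diag(36(-3s^2 + 4s + 8), -6(2t + 1)).
At (0, 3): H = diag(288, -42).
The eigenvalues have opposite signs, so H is indefinite: a saddle point.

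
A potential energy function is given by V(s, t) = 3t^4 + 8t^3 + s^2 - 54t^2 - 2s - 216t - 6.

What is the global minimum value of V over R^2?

-682

V(s,t) separates as P(s) + Q(t) − 6, so its minimum is min P + min Q − 6.
P'(s) = 2s - 2 vanishes at s ∈ {1}; Q'(t) = 12(t - 3)(t + 2)(t + 3) vanishes at t ∈ {-3, -2, 3}.
Local minima of P (where P''>0): P(1)=-1. Local minima of Q: Q(-3)=189, Q(3)=-675.
So the global minimum of V is P(1) + Q(3) − 6 = -1 − 675 − 6 = -682, attained at (1, 3).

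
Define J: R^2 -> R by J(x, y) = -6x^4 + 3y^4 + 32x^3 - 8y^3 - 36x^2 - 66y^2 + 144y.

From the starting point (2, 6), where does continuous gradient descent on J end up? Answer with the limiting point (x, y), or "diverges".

J is separable, so gradient descent decouples: x follows -∂J/∂x, y follows -∂J/∂y.
∂J/∂x = -24x(x - 3)(x - 1); at x=2 this is 48, so x decreases.
∂J/∂y = 12(y - 4)(y - 1)(y + 3); at y=6 this is 1080, so y decreases.
x converges to its nearest critical value 1 (a local min of the x-part); y converges to 4. The iterate converges to (1, 4).

(1, 4)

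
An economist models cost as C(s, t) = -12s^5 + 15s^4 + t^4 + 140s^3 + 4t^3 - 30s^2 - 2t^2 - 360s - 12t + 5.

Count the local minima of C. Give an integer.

C separates as a function of s plus a function of t, so ∇C=0 decouples.
∂C/∂s = -60(s - 3)(s - 1)(s + 1)(s + 2) = 0 at s ∈ {-2, -1, 1, 3}; ∂C/∂t = 4(t - 1)(t + 1)(t + 3) = 0 at t ∈ {-3, -1, 1}.
The Hessian is diagonal: diag(C_ss, C_tt). Second derivatives: C_ss(-2)=900, C_ss(-1)=-480, C_ss(1)=720, C_ss(3)=-2400; C_tt(-3)=32, C_tt(-1)=-16, C_tt(1)=32.
Local minima occur where both diagonal entries positive: (-2, -3), (-2, 1), (1, -3), (1, 1). Count: 4.

4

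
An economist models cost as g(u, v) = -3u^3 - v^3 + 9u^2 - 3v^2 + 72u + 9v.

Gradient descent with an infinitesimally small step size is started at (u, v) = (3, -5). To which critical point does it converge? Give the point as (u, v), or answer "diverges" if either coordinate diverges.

(-2, -3)

g is separable, so gradient descent decouples: u follows -∂g/∂u, v follows -∂g/∂v.
∂g/∂u = -9(u - 4)(u + 2); at u=3 this is 45, so u decreases.
∂g/∂v = -3(v - 1)(v + 3); at v=-5 this is -36, so v increases.
u converges to its nearest critical value -2 (a local min of the u-part); v converges to -3. The iterate converges to (-2, -3).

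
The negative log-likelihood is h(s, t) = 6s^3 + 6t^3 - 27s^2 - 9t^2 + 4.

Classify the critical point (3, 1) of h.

local minimum

The mixed partial ∂²h/∂s∂t is 0, so the Hessian at any point is diag(h_ss, h_tt) = diag(18(2s - 3), 18(2t - 1)).
At (3, 1): H = diag(54, 18).
Both eigenvalues are positive, so H is positive definite: a local minimum.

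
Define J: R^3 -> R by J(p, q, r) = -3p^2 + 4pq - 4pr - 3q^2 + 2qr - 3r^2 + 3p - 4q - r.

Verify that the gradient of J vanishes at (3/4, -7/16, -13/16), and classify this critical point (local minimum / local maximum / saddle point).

local maximum

∇J = (-6p + 4q - 4r + 3, 4p - 6q + 2r - 4, -4p + 2q - 6r - 1); substituting (3/4, -7/16, -13/16) gives ∇J = (0, 0, 0), so (3/4, -7/16, -13/16) is indeed a critical point.
The Hessian is constant: H = [[-6, 4, -4], [4, -6, 2], [-4, 2, -6]].
Leading principal minors: Δ₁ = -6, Δ₂ = 20, Δ₃ = -64.
The minors alternate sign starting negative (−, +, −), so H is negative definite: a local maximum.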